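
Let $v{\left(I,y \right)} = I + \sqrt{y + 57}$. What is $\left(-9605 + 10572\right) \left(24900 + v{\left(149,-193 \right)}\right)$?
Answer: $24222383 + 1934 i \sqrt{34} \approx 2.4222 \cdot 10^{7} + 11277.0 i$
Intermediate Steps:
$v{\left(I,y \right)} = I + \sqrt{57 + y}$
$\left(-9605 + 10572\right) \left(24900 + v{\left(149,-193 \right)}\right) = \left(-9605 + 10572\right) \left(24900 + \left(149 + \sqrt{57 - 193}\right)\right) = 967 \left(24900 + \left(149 + \sqrt{-136}\right)\right) = 967 \left(24900 + \left(149 + 2 i \sqrt{34}\right)\right) = 967 \left(25049 + 2 i \sqrt{34}\right) = 24222383 + 1934 i \sqrt{34}$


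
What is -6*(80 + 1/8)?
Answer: -1923/4 ≈ -480.75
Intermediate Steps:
-6*(80 + 1/8) = -6*(80 + ⅛) = -6*641/8 = -1923/4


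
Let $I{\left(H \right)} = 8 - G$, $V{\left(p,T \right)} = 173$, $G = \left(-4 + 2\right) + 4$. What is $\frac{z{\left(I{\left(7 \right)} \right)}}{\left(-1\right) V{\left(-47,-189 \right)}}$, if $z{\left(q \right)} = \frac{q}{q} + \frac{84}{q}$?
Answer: $- \frac{15}{173} \approx -0.086705$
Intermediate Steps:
$G = 2$ ($G = -2 + 4 = 2$)
$I{\left(H \right)} = 6$ ($I{\left(H \right)} = 8 - 2 = 6$)
$z{\left(q \right)} = 1 + \frac{84}{q}$
$\frac{z{\left(I{\left(7 \right)} \right)}}{\left(-1\right) V{\left(-47,-189 \right)}} = \frac{\frac{1}{6} \left(84 + 6\right)}{\left(-1\right) 173} = \frac{\frac{1}{6} \cdot 90}{-173} = 15 \left(- \frac{1}{173}\right) = - \frac{15}{173}$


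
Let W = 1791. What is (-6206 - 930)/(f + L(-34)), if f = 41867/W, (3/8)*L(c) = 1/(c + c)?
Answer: -217269792/710545 ≈ -305.78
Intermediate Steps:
L(c) = 4/(3*c) (L(c) = 8/(3*(c + c)) = 8/(3*((2*c))) = 8*(1/(2*c))/3 = 4/(3*c))
f = 41867/1791 ≈ 23.376
(-6206 - 930)/(f + L(-34)) = (-6206 - 930)/(41867/1791 + (4/3)/(-34)) = -7136/(41867/1791 + (4/3)*(-1/34)) = -7136/(41867/1791 - 2/51) = -7136/710545/30447 = -7136*30447/710545 = -217269792/710545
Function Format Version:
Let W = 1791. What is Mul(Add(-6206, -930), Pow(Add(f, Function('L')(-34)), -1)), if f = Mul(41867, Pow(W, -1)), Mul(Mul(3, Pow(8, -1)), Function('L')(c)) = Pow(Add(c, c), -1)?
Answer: Rational(-217269792, 710545) ≈ -305.78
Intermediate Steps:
Function('L')(c) = Mul(Rational(4, 3), Pow(c, -1)) (Function('L')(c) = Mul(Rational(8, 3), Pow(Add(c, c), -1)) = Mul(Rational(8, 3), Pow(Mul(2, c), -1)) = Mul(Rational(8, 3), Mul(Rational(1, 2), Pow(c, -1))) = Mul(Rational(4, 3), Pow(c, -1)))
f = Rational(41867, 1791) (f = Mul(41867, Pow(1791, -1)) = Mul(41867, Rational(1, 1791)) = Rational(41867, 1791) ≈ 23.376)
Mul(Add(-6206, -930), Pow(Add(f, Function('L')(-34)), -1)) = Mul(Add(-6206, -930), Pow(Add(Rational(41867, 1791), Mul(Rational(4, 3), Pow(-34, -1))), -1)) = Mul(-7136, Pow(Add(Rational(41867, 1791), Mul(Rational(4, 3), Rational(-1, 34))), -1)) = Mul(-7136, Pow(Add(Rational(41867, 1791), Rational(-2, 51)), -1)) = Mul(-7136, Pow(Rational(710545, 30447), -1)) = Mul(-7136, Rational(30447, 710545)) = Rational(-217269792, 710545)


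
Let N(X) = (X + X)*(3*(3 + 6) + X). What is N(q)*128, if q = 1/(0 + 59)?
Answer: 408064/3481 ≈ 117.23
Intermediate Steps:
q = 1/59 ≈ 0.016949
N(X) = 2*X*(27 + X) (N(X) = (2*X)*(3*9 + X) = (2*X)*(27 + X) = 2*X*(27 + X))
N(q)*128 = (2*(1/59)*(27 + 1/59))*128 = (2*(1/59)*(1594/59))*128 = (3188/3481)*128 = 408064/3481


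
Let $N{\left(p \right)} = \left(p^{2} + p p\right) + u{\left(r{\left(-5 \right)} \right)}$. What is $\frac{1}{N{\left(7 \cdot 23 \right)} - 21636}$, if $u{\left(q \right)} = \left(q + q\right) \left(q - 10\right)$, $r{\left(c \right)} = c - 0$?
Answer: $\frac{1}{30356} \approx 3.2942 \cdot 10^{-5}$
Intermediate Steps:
$r{\left(c \right)} = c$ ($r{\left(c \right)} = c + 0 = c$)
$u{\left(q \right)} = 2 q \left(-10 + q\right)$
$N{\left(p \right)} = 150 + 2 p^{2}$ ($N{\left(p \right)} = \left(p^{2} + p p\right) + 2 \left(-5\right) \left(-10 - 5\right) = \left(p^{2} + p^{2}\right) + 2 \left(-5\right) \left(-15\right) = 2 p^{2} + 150 = 150 + 2 p^{2}$)
$\frac{1}{N{\left(7 \cdot 23 \right)} - 21636} = \frac{1}{\left(150 + 2 \left(7 \cdot 23\right)^{2}\right) - 21636} = \frac{1}{\left(150 + 2 \cdot 161^{2}\right) - 21636} = \frac{1}{\left(150 + 2 \cdot 25921\right) - 21636} = \frac{1}{\left(150 + 51842\right) - 21636} = \frac{1}{51992 - 21636} = \frac{1}{30356}$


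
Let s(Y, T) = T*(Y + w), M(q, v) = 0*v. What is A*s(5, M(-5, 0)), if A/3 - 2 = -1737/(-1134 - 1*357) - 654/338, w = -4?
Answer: 0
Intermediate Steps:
M(q, v) = 0
s(Y, T) = T*(-4 + Y) (s(Y, T) = T*(Y - 4) = T*(-4 + Y))
A = 309954/83993 (A = 6 + 3*(-1737/(-1134 - 1*357) - 654/338) = 6 + 3*(-1737/(-1134 - 357) - 654*1/338) = 6 + 3*(-1737/(-1491) - 327/169) = 6 + 3*(-1737*(-1/1491) - 327/169) = 6 + 3*(579/497 - 327/169) = 6 + 3*(-64668/83993) = 6 - 194004/83993 = 309954/83993 ≈ 3.6902)
A*s(5, M(-5, 0)) = 309954*(0*(-4 + 5))/83993 = 309954*(0*1)/83993 = (309954/83993)*0 = 0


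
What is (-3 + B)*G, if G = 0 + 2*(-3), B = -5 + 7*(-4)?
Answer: 216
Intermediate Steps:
B = -33 (B = -5 - 28 = -33)
G = -6 (G = 0 - 6 = -6)
(-3 + B)*G = (-3 - 33)*(-6) = -36*(-6) = 216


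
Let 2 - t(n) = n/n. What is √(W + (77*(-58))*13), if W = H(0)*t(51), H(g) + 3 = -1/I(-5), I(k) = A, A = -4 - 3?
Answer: I*√2844982/7 ≈ 240.96*I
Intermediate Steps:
t(n) = 1 (t(n) = 2 - n/n = 2 - 1*1 = 2 - 1 = 1)
A = -7
I(k) = -7
H(g) = -20/7 (H(g) = -3 - 1/(-7) = -3 - 1*(-⅐) = -3 + ⅐ = -20/7)
W = -20/7 (W = -20/7*1 = -20/7 ≈ -2.8571)
√(W + (77*(-58))*13) = √(-20/7 + (77*(-58))*13) = √(-20/7 - 4466*13) = √(-20/7 - 58058) = √(-406426/7) = I*√2844982/7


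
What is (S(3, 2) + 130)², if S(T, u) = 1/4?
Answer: 271441/16 ≈ 16965.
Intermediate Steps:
S(T, u) = ¼
(S(3, 2) + 130)² = (¼ + 130)² = (521/4)² = 271441/16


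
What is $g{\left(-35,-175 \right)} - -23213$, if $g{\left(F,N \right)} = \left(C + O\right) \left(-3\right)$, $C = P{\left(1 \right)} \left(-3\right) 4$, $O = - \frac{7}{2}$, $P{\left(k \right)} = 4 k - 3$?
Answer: $\frac{46519}{2} \approx 23260.0$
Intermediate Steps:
$P{\left(k \right)} = -3 + 4 k$
$O = - \frac{7}{2}$ ($O = \left(-7\right) \frac{1}{2} = - \frac{7}{2} \approx -3.5$)
$C = -12$ ($C = \left(-3 + 4 \cdot 1\right) \left(-3\right) 4 = \left(-3 + 4\right) \left(-3\right) 4 = 1 \left(-3\right) 4 = \left(-3\right) 4 = -12$)
$g{\left(F,N \right)} = \frac{93}{2}$ ($g{\left(F,N \right)} = \left(-12 - \frac{7}{2}\right) \left(-3\right) = \left(- \frac{31}{2}\right) \left(-3\right) = \frac{93}{2}$)
$g{\left(-35,-175 \right)} - -23213 = \frac{93}{2} - -23213 = \frac{93}{2} + 23213 = \frac{46519}{2}$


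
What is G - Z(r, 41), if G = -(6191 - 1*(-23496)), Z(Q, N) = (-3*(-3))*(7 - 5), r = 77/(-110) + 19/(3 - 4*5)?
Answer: -29705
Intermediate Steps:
r = -309/170 (r = 77*(-1/110) + 19/(3 - 20) = -7/10 + 19/(-17) = -7/10 + 19*(-1/17) = -7/10 - 19/17 = -309/170 ≈ -1.8176)
Z(Q, N) = 18 (Z(Q, N) = 9*2 = 18)
G = -29687 (G = -(6191 + 23496) = -1*29687 = -29687)
G - Z(r, 41) = -29687 - 1*18 = -29687 - 18 = -29705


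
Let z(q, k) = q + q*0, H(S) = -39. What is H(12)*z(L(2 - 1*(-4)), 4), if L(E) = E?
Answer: -234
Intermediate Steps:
z(q, k) = q (z(q, k) = q + 0 = q)
H(12)*z(L(2 - 1*(-4)), 4) = -39*(2 - 1*(-4)) = -39*(2 + 4) = -39*6 = -234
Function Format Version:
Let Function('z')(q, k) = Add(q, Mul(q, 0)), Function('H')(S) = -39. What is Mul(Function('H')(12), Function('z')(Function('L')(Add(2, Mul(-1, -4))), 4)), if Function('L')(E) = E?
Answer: -234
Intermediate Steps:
Function('z')(q, k) = q (Function('z')(q, k) = Add(q, 0) = q)
Mul(Function('H')(12), Function('z')(Function('L')(Add(2, Mul(-1, -4))), 4)) = Mul(-39, Add(2, Mul(-1, -4))) = Mul(-39, Add(2, 4)) = Mul(-39, 6) = -234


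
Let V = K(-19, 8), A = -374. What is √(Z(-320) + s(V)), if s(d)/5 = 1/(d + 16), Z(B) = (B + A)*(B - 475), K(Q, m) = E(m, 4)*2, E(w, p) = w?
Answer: √35310730/8 ≈ 742.79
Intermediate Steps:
K(Q, m) = 2*m (K(Q, m) = m*2 = 2*m)
Z(B) = (-475 + B)*(-374 + B) (Z(B) = (B - 374)*(B - 475) = (-374 + B)*(-475 + B) = (-475 + B)*(-374 + B))
V = 16 (V = 2*8 = 16)
s(d) = 5/(16 + d) (s(d) = 5/(d + 16) = 5/(16 + d))
√(Z(-320) + s(V)) = √((177650 + (-320)² - 849*(-320)) + 5/(16 + 16)) = √((177650 + 102400 + 271680) + 5/32) = √(551730 + 5*(1/32)) = √(551730 + 5/32) = √(17655365/32) = √35310730/8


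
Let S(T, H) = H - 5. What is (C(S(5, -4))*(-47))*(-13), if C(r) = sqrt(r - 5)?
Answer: 611*I*sqrt(14) ≈ 2286.2*I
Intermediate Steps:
S(T, H) = -5 + H
C(r) = sqrt(-5 + r)
(C(S(5, -4))*(-47))*(-13) = (sqrt(-5 + (-5 - 4))*(-47))*(-13) = (sqrt(-5 - 9)*(-47))*(-13) = (sqrt(-14)*(-47))*(-13) = ((I*sqrt(14))*(-47))*(-13) = -47*I*sqrt(14)*(-13) = 611*I*sqrt(14)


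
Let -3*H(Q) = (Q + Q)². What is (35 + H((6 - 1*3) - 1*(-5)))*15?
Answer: -755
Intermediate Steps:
H(Q) = -4*Q²/3 (H(Q) = -(Q + Q)²/3 = -4*Q²/3)
(35 + H((6 - 1*3) - 1*(-5)))*15 = (35 - 4*((6 - 1*3) - 1*(-5))²/3)*15 = (35 - 4*((6 - 3) + 5)²/3)*15 = (35 - 4*(3 + 5)²/3)*15 = (35 - 4/3*8²)*15 = (35 - 4/3*64)*15 = (35 - 256/3)*15 = -151/3*15 = -755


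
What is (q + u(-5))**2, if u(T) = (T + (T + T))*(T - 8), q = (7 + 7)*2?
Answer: 49729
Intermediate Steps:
q = 28 (q = 14*2 = 28)
u(T) = 3*T*(-8 + T) (u(T) = (T + 2*T)*(-8 + T) = (3*T)*(-8 + T) = 3*T*(-8 + T))
(q + u(-5))**2 = (28 + 3*(-5)*(-8 - 5))**2 = (28 + 3*(-5)*(-13))**2 = (28 + 195)**2 = 223**2 = 49729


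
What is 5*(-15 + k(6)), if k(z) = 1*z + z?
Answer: -15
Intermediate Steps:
k(z) = 2*z (k(z) = z + z = 2*z)
5*(-15 + k(6)) = 5*(-15 + 2*6) = 5*(-15 + 12) = 5*(-3) = -15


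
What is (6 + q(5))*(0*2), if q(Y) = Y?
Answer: 0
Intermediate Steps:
(6 + q(5))*(0*2) = (6 + 5)*(0*2) = 11*0 = 0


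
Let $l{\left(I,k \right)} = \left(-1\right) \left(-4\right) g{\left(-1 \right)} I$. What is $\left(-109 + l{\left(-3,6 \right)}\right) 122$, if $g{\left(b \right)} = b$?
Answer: $-11834$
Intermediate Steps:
$l{\left(I,k \right)} = - 4 I$ ($l{\left(I,k \right)} = \left(-1\right) \left(-4\right) \left(- I\right) = 4 \left(- I\right) = - 4 I$)
$\left(-109 + l{\left(-3,6 \right)}\right) 122 = \left(-109 - -12\right) 122 = \left(-109 + 12\right) 122 = \left(-97\right) 122 = -11834$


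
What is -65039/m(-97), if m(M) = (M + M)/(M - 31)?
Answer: -4162496/97 ≈ -42912.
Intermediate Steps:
m(M) = 2*M/(-31 + M) (m(M) = (2*M)/(-31 + M) = 2*M/(-31 + M))
-65039/m(-97) = -65039/(2*(-97)/(-31 - 97)) = -65039/(2*(-97)/(-128)) = -65039/(2*(-97)*(-1/128)) = -65039/97/64 = -65039*64/97 = -4162496/97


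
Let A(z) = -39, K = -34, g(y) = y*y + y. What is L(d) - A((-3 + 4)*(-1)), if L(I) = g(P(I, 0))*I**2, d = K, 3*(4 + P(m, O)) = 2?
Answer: 81271/9 ≈ 9030.1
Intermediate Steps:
P(m, O) = -10/3 (P(m, O) = -4 + (1/3)*2 = -4 + 2/3 = -10/3)
g(y) = y + y**2 (g(y) = y**2 + y = y + y**2)
d = -34
L(I) = 70*I**2/9 (L(I) = (-10*(1 - 10/3)/3)*I**2 = (-10/3*(-7/3))*I**2 = 70*I**2/9)
L(d) - A((-3 + 4)*(-1)) = (70/9)*(-34)**2 - 1*(-39) = (70/9)*1156 + 39 = 80920/9 + 39 = 81271/9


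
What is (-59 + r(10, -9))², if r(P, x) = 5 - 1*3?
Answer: 3249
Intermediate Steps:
r(P, x) = 2 (r(P, x) = 5 - 3 = 2)
(-59 + r(10, -9))² = (-59 + 2)² = (-57)² = 3249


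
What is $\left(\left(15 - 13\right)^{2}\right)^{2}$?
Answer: $16$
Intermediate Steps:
$\left(\left(15 - 13\right)^{2}\right)^{2} = \left(2^{2}\right)^{2} = 4^{2} = 16$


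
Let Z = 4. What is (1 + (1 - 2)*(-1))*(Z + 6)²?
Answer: 200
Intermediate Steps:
(1 + (1 - 2)*(-1))*(Z + 6)² = (1 + (1 - 2)*(-1))*(4 + 6)² = (1 - 1*(-1))*10² = (1 + 1)*100 = 2*100 = 200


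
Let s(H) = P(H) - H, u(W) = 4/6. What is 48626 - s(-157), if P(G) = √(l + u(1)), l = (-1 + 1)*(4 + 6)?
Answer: 48469 - √6/3 ≈ 48468.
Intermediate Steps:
u(W) = ⅔ (u(W) = 4*(⅙) = ⅔)
l = 0 (l = 0*10 = 0)
P(G) = √6/3 (P(G) = √(0 + ⅔) = √(⅔) = √6/3)
s(H) = -H + √6/3 (s(H) = √6/3 - H = -H + √6/3)
48626 - s(-157) = 48626 - (-1*(-157) + √6/3) = 48626 - (157 + √6/3) = 48626 + (-157 - √6/3) = 48469 - √6/3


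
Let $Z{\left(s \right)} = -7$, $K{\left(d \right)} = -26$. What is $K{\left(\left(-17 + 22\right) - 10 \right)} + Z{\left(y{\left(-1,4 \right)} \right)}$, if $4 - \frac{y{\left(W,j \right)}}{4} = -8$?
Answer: $-33$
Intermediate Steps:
$y{\left(W,j \right)} = 48$ ($y{\left(W,j \right)} = 16 - -32 = 16 + 32 = 48$)
$K{\left(\left(-17 + 22\right) - 10 \right)} + Z{\left(y{\left(-1,4 \right)} \right)} = -26 - 7 = -33$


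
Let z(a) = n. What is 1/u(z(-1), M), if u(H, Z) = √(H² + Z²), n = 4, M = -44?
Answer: √122/488 ≈ 0.022634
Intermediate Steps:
z(a) = 4
1/u(z(-1), M) = 1/(√(4² + (-44)²)) = 1/(√(16 + 1936)) = 1/(√1952) = 1/(4*√122) = √122/488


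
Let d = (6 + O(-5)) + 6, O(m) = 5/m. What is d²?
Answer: 121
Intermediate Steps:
d = 11 (d = (6 + 5/(-5)) + 6 = (6 + 5*(-⅕)) + 6 = (6 - 1) + 6 = 5 + 6 = 11)
d² = 11² = 121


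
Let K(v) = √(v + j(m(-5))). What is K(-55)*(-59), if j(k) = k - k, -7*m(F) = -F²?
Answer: -59*I*√55 ≈ -437.56*I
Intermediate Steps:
m(F) = F²/7 (m(F) = -(-1)*F²/7 = F²/7)
j(k) = 0
K(v) = √v (K(v) = √(v + 0) = √v)
K(-55)*(-59) = √(-55)*(-59) = (I*√55)*(-59) = -59*I*√55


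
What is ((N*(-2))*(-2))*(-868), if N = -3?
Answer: 10416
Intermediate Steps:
((N*(-2))*(-2))*(-868) = (-3*(-2)*(-2))*(-868) = (6*(-2))*(-868) = -12*(-868) = 10416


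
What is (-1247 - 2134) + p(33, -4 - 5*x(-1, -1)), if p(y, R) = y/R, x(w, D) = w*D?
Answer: -10154/3 ≈ -3384.7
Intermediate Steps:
x(w, D) = D*w
(-1247 - 2134) + p(33, -4 - 5*x(-1, -1)) = (-1247 - 2134) + 33/(-4 - (-5)*(-1)) = -3381 + 33/(-4 - 5*1) = -3381 + 33/(-4 - 5) = -3381 + 33/(-9) = -3381 + 33*(-⅑) = -3381 - 11/3 = -10154/3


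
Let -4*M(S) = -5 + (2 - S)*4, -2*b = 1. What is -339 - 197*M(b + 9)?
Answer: -7463/4 ≈ -1865.8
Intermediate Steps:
b = -½ (b = -½*1 = -½ ≈ -0.50000)
M(S) = -¾ + S (M(S) = -(-5 + (2 - S)*4)/4 = -(-5 + (8 - 4*S))/4 = -(3 - 4*S)/4 = -¾ + S)
-339 - 197*M(b + 9) = -339 - 197*(-¾ + (-½ + 9)) = -339 - 197*(-¾ + 17/2) = -339 - 197*31/4 = -339 - 6107/4 = -7463/4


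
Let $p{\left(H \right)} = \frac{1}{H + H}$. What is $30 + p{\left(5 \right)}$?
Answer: $\frac{301}{10} \approx 30.1$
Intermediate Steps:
$p{\left(H \right)} = \frac{1}{2 H}$
$30 + p{\left(5 \right)} = 30 + \frac{1}{2 \cdot 5} = 30 + \frac{1}{2} \cdot \frac{1}{5} = 30 + \frac{1}{10} = \frac{301}{10}$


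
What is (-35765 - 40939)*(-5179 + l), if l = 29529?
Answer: -1867742400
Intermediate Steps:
(-35765 - 40939)*(-5179 + l) = (-35765 - 40939)*(-5179 + 29529) = -76704*24350 = -1867742400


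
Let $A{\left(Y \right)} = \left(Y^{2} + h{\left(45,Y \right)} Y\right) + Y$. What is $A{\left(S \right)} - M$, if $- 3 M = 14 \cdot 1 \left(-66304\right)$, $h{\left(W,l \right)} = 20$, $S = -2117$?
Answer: $\frac{12383440}{3} \approx 4.1278 \cdot 10^{6}$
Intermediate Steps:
$A{\left(Y \right)} = Y^{2} + 21 Y$ ($A{\left(Y \right)} = \left(Y^{2} + 20 Y\right) + Y = Y^{2} + 21 Y$)
$M = \frac{928256}{3}$ ($M = - \frac{14 \cdot 1 \left(-66304\right)}{3} = - \frac{14 \left(-66304\right)}{3} = \left(- \frac{1}{3}\right) \left(-928256\right) = \frac{928256}{3} \approx 3.0942 \cdot 10^{5}$)
$A{\left(S \right)} - M = - 2117 \left(21 - 2117\right) - \frac{928256}{3} = \left(-2117\right) \left(-2096\right) - \frac{928256}{3} = 4437232 - \frac{928256}{3} = \frac{12383440}{3}$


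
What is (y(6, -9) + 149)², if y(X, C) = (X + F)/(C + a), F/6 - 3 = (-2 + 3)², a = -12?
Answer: 1067089/49 ≈ 21777.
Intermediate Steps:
F = 24 (F = 18 + 6*(-2 + 3)² = 18 + 6*1² = 18 + 6*1 = 18 + 6 = 24)
y(X, C) = (24 + X)/(-12 + C) (y(X, C) = (X + 24)/(C - 12) = (24 + X)/(-12 + C))
(y(6, -9) + 149)² = ((24 + 6)/(-12 - 9) + 149)² = (30/(-21) + 149)² = (-1/21*30 + 149)² = (-10/7 + 149)² = (1033/7)² = 1067089/49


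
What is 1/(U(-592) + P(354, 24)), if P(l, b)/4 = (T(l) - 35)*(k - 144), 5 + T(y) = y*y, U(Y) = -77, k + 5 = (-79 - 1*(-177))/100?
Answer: -25/1854337277 ≈ -1.3482e-8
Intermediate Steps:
k = -201/50 (k = -5 + (-79 - 1*(-177))/100 = -5 + (-79 + 177)*(1/100) = -5 + 98*(1/100) = -5 + 49/50 = -201/50 ≈ -4.0200)
T(y) = -5 + y**2 (T(y) = -5 + y*y = -5 + y**2)
P(l, b) = 118416/5 - 14802*l**2/25 (P(l, b) = 4*(((-5 + l**2) - 35)*(-201/50 - 144)) = 4*((-40 + l**2)*(-7401/50)) = 4*(29604/5 - 7401*l**2/50) = 118416/5 - 14802*l**2/25)
1/(U(-592) + P(354, 24)) = 1/(-77 + (118416/5 - 14802/25*354**2)) = 1/(-77 + (118416/5 - 14802/25*125316)) = 1/(-77 + (118416/5 - 1854927432/25)) = 1/(-77 - 1854335352/25) = 1/(-1854337277/25) = -25/1854337277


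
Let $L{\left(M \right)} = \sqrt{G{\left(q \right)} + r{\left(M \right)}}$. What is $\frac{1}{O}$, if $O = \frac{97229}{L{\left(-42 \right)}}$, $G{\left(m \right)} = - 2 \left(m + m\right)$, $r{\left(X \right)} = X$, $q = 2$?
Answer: $\frac{5 i \sqrt{2}}{97229} \approx 7.2726 \cdot 10^{-5} i$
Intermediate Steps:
$G{\left(m \right)} = - 4 m$ ($G{\left(m \right)} = - 2 \cdot 2 m = - 4 m$)
$L{\left(M \right)} = \sqrt{-8 + M}$ ($L{\left(M \right)} = \sqrt{\left(-4\right) 2 + M} = \sqrt{-8 + M}$)
$O = - \frac{97229 i \sqrt{2}}{10}$ ($O = \frac{97229}{\sqrt{-8 - 42}} = \frac{97229}{\sqrt{-50}} = \frac{97229}{5 i \sqrt{2}} = 97229 \left(- \frac{i \sqrt{2}}{10}\right) = - \frac{97229 i \sqrt{2}}{10} \approx - 13750.0 i$)
$\frac{1}{O} = \frac{1}{\left(- \frac{97229}{10}\right) i \sqrt{2}} = \frac{5 i \sqrt{2}}{97229}$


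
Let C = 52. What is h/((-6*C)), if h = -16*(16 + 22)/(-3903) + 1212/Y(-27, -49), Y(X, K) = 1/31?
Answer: -36661031/304434 ≈ -120.42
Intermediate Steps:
Y(X, K) = 1/31
h = 146644124/3903 (h = -16*(16 + 22)/(-3903) + 1212/(1/31) = -16*38*(-1/3903) + 1212*31 = -608*(-1/3903) + 37572 = 608/3903 + 37572 = 146644124/3903 ≈ 37572.)
h/((-6*C)) = 146644124/(3903*((-6*52))) = (146644124/3903)/(-312) = (146644124/3903)*(-1/312) = -36661031/304434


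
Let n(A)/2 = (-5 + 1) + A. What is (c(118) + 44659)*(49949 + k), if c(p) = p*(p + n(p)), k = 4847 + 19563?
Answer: 6356727833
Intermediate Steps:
n(A) = -8 + 2*A (n(A) = 2*((-5 + 1) + A) = 2*(-4 + A) = -8 + 2*A)
k = 24410
c(p) = p*(-8 + 3*p) (c(p) = p*(p + (-8 + 2*p)) = p*(-8 + 3*p))
(c(118) + 44659)*(49949 + k) = (118*(-8 + 3*118) + 44659)*(49949 + 24410) = (118*(-8 + 354) + 44659)*74359 = (118*346 + 44659)*74359 = (40828 + 44659)*74359 = 85487*74359 = 6356727833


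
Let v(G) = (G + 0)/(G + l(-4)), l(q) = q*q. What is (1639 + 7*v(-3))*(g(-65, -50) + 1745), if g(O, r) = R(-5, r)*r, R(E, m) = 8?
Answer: 28629670/13 ≈ 2.2023e+6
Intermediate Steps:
l(q) = q**2
g(O, r) = 8*r
v(G) = G/(16 + G) (v(G) = (G + 0)/(G + (-4)**2) = G/(G + 16) = G/(16 + G))
(1639 + 7*v(-3))*(g(-65, -50) + 1745) = (1639 + 7*(-3/(16 - 3)))*(8*(-50) + 1745) = (1639 + 7*(-3/13))*(-400 + 1745) = (1639 + 7*(-3*1/13))*1345 = (1639 + 7*(-3/13))*1345 = (1639 - 21/13)*1345 = (21286/13)*1345 = 28629670/13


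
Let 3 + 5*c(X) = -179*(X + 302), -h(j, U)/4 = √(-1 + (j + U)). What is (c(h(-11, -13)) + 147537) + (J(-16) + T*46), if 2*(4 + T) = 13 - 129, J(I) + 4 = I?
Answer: 669264/5 + 716*I ≈ 1.3385e+5 + 716.0*I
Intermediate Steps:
J(I) = -4 + I
h(j, U) = -4*√(-1 + U + j) (h(j, U) = -4*√(-1 + (j + U)) = -4*√(-1 + (U + j)) = -4*√(-1 + U + j))
T = -62 (T = -4 + (13 - 129)/2 = -4 + (½)*(-116) = -4 - 58 = -62)
c(X) = -54061/5 - 179*X/5 (c(X) = -⅗ + (-179*(X + 302))/5 = -⅗ + (-179*(302 + X))/5 = -⅗ + (-54058 - 179*X)/5 = -⅗ + (-54058/5 - 179*X/5) = -54061/5 - 179*X/5)
(c(h(-11, -13)) + 147537) + (J(-16) + T*46) = ((-54061/5 - (-716)*√(-1 - 13 - 11)/5) + 147537) + ((-4 - 16) - 62*46) = ((-54061/5 - (-716)*√(-25)/5) + 147537) + (-20 - 2852) = ((-54061/5 - (-716)*5*I/5) + 147537) - 2872 = ((-54061/5 - (-716)*I) + 147537) - 2872 = ((-54061/5 + 716*I) + 147537) - 2872 = (683624/5 + 716*I) - 2872 = 669264/5 + 716*I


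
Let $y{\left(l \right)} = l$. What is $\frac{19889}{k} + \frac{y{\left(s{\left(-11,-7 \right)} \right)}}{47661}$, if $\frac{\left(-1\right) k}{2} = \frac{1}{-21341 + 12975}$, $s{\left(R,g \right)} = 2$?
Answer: $\frac{3965189638109}{47661} \approx 8.3196 \cdot 10^{7}$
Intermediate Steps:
$k = \frac{1}{4183}$ ($k = - \frac{2}{-21341 + 12975} = - \frac{2}{-8366} = \left(-2\right) \left(- \frac{1}{8366}\right) = \frac{1}{4183} \approx 0.00023906$)
$\frac{19889}{k} + \frac{y{\left(s{\left(-11,-7 \right)} \right)}}{47661} = 19889 \frac{1}{\frac{1}{4183}} + \frac{2}{47661} = 19889 \cdot 4183 + 2 \cdot \frac{1}{47661} = 83195687 + \frac{2}{47661} = \frac{3965189638109}{47661}$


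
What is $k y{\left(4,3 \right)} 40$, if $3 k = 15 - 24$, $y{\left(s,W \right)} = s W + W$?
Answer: $-1800$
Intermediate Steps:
$y{\left(s,W \right)} = W + W s$ ($y{\left(s,W \right)} = W s + W = W + W s$)
$k = -3$ ($k = \frac{15 - 24}{3} = \frac{1}{3} \left(-9\right) = -3$)
$k y{\left(4,3 \right)} 40 = - 3 \cdot 3 \left(1 + 4\right) 40 = - 3 \cdot 3 \cdot 5 \cdot 40 = \left(-3\right) 15 \cdot 40 = \left(-45\right) 40 = -1800$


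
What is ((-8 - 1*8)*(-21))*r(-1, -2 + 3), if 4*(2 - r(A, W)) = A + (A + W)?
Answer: 756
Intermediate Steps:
r(A, W) = 2 - A/2 - W/4 (r(A, W) = 2 - (A + (A + W))/4 = 2 - (W + 2*A)/4 = 2 + (-A/2 - W/4) = 2 - A/2 - W/4)
((-8 - 1*8)*(-21))*r(-1, -2 + 3) = ((-8 - 1*8)*(-21))*(2 - ½*(-1) - (-2 + 3)/4) = ((-8 - 8)*(-21))*(2 + ½ - ¼*1) = (-16*(-21))*(2 + ½ - ¼) = 336*(9/4) = 756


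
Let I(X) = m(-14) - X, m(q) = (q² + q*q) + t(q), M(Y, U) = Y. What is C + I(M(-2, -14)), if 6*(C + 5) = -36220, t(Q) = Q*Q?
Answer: -16355/3 ≈ -5451.7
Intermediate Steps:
t(Q) = Q²
C = -18125/3 (C = -5 + (⅙)*(-36220) = -5 - 18110/3 = -18125/3 ≈ -6041.7)
m(q) = 3*q² (m(q) = (q² + q*q) + q² = (q² + q²) + q² = 2*q² + q² = 3*q²)
I(X) = 588 - X (I(X) = 3*(-14)² - X = 3*196 - X = 588 - X)
C + I(M(-2, -14)) = -18125/3 + (588 - 1*(-2)) = -18125/3 + (588 + 2) = -18125/3 + 590 = -16355/3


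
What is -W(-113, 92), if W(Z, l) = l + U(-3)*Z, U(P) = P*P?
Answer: 925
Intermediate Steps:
U(P) = P²
W(Z, l) = l + 9*Z (W(Z, l) = l + (-3)²*Z = l + 9*Z)
-W(-113, 92) = -(92 + 9*(-113)) = -(92 - 1017) = -1*(-925) = 925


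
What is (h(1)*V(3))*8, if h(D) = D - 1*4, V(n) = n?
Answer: -72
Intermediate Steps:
h(D) = -4 + D (h(D) = D - 4 = -4 + D)
(h(1)*V(3))*8 = ((-4 + 1)*3)*8 = -3*3*8 = -9*8 = -72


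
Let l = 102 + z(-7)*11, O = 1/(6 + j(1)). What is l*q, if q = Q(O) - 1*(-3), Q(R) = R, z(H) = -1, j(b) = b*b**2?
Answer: 286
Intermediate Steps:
j(b) = b**3
O = 1/7 (O = 1/(6 + 1**3) = 1/(6 + 1) = 1/7 ≈ 0.14286)
q = 22/7 (q = 1/7 - 1*(-3) = 1/7 + 3 = 22/7 ≈ 3.1429)
l = 91 (l = 102 - 1*11 = 102 - 11 = 91)
l*q = 91*(22/7) = 286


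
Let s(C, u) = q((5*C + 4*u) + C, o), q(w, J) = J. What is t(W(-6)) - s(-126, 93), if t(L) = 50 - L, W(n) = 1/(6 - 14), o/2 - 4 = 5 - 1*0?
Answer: 257/8 ≈ 32.125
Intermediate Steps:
o = 18 (o = 8 + 2*(5 - 1*0) = 8 + 2*(5 + 0) = 8 + 2*5 = 8 + 10 = 18)
W(n) = -1/8 (W(n) = 1/(-8) = -1/8)
s(C, u) = 18
t(W(-6)) - s(-126, 93) = (50 - 1*(-1/8)) - 1*18 = (50 + 1/8) - 18 = 401/8 - 18 = 257/8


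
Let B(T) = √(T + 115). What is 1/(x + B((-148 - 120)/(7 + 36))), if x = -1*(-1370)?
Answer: 58910/80702023 - √201111/80702023 ≈ 0.00072441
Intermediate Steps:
x = 1370
B(T) = √(115 + T)
1/(x + B((-148 - 120)/(7 + 36))) = 1/(1370 + √(115 + (-148 - 120)/(7 + 36))) = 1/(1370 + √(115 - 268/43)) = 1/(1370 + √(4677/43)) = 1/(1370 + √201111/43)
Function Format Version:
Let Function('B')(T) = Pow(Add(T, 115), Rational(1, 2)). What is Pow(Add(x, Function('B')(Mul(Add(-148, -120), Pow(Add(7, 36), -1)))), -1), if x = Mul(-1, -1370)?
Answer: Add(Rational(58910, 80702023), Mul(Rational(-1, 80702023), Pow(201111, Rational(1, 2)))) ≈ 0.00072441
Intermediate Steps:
x = 1370
Function('B')(T) = Pow(Add(115, T), Rational(1, 2))
Pow(Add(x, Function('B')(Mul(Add(-148, -120), Pow(Add(7, 36), -1)))), -1) = Pow(Add(1370, Pow(Add(115, Mul(Add(-148, -120), Pow(Add(7, 36), -1))), Rational(1, 2))), -1) = Pow(Add(1370, Pow(Add(115, Mul(-268, Pow(43, -1))), Rational(1, 2))), -1) = Pow(Add(1370, Pow(Add(115, Mul(-268, Rational(1, 43))), Rational(1, 2))), -1) = Pow(Add(1370, Pow(Add(115, Rational(-268, 43)), Rational(1, 2))), -1) = Pow(Add(1370, Pow(Rational(4677, 43), Rational(1, 2))), -1) = Pow(Add(1370, Mul(Rational(1, 43), Pow(201111, Rational(1, 2)))), -1)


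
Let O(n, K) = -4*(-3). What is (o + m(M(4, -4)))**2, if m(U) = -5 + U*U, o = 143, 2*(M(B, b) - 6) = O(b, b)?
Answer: 79524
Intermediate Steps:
O(n, K) = 12
M(B, b) = 12 (M(B, b) = 6 + (1/2)*12 = 6 + 6 = 12)
m(U) = -5 + U**2
(o + m(M(4, -4)))**2 = (143 + (-5 + 12**2))**2 = (143 + (-5 + 144))**2 = (143 + 139)**2 = 282**2 = 79524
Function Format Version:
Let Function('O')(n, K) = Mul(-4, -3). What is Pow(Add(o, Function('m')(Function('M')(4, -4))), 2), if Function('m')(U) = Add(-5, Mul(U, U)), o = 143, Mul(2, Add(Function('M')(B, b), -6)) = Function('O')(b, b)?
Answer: 79524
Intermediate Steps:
Function('O')(n, K) = 12
Function('M')(B, b) = 12 (Function('M')(B, b) = Add(6, Mul(Rational(1, 2), 12)) = Add(6, 6) = 12)
Function('m')(U) = Add(-5, Pow(U, 2))
Pow(Add(o, Function('m')(Function('M')(4, -4))), 2) = Pow(Add(143, Add(-5, Pow(12, 2))), 2) = Pow(Add(143, Add(-5, 144)), 2) = Pow(Add(143, 139), 2) = Pow(282, 2) = 79524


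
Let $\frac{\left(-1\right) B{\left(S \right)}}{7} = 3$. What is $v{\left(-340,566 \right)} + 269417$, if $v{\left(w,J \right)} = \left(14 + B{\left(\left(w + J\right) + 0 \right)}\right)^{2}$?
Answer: $269466$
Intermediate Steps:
$B{\left(S \right)} = -21$ ($B{\left(S \right)} = \left(-7\right) 3 = -21$)
$v{\left(w,J \right)} = 49$ ($v{\left(w,J \right)} = \left(14 - 21\right)^{2} = \left(-7\right)^{2} = 49$)
$v{\left(-340,566 \right)} + 269417 = 49 + 269417 = 269466$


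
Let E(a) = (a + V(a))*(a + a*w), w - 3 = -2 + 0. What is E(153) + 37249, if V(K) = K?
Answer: 130885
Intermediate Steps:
w = 1 (w = 3 + (-2 + 0) = 3 - 2 = 1)
E(a) = 4*a² (E(a) = (a + a)*(a + a*1) = (2*a)*(a + a) = (2*a)*(2*a) = 4*a²)
E(153) + 37249 = 4*153² + 37249 = 4*23409 + 37249 = 93636 + 37249 = 130885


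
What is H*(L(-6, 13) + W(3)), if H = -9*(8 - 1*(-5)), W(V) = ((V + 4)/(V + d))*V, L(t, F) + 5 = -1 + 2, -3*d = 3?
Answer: -1521/2 ≈ -760.50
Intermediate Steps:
d = -1 (d = -⅓*3 = -1)
L(t, F) = -4 (L(t, F) = -5 + (-1 + 2) = -5 + 1 = -4)
W(V) = V*(4 + V)/(-1 + V) (W(V) = ((V + 4)/(V - 1))*V = ((4 + V)/(-1 + V))*V = V*(4 + V)/(-1 + V))
H = -117 (H = -9*(8 + 5) = -9*13 = -117)
H*(L(-6, 13) + W(3)) = -117*(-4 + 3*(4 + 3)/(-1 + 3)) = -117*(-4 + 3*7/2) = -117*(-4 + 3*(½)*7) = -117*(-4 + 21/2) = -117*13/2 = -1521/2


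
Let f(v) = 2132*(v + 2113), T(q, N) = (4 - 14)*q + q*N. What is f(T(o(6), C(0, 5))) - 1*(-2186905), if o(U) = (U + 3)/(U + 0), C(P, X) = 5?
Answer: 6675831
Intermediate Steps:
o(U) = (3 + U)/U
T(q, N) = -10*q + N*q
f(v) = 4504916 + 2132*v (f(v) = 2132*(2113 + v) = 4504916 + 2132*v)
f(T(o(6), C(0, 5))) - 1*(-2186905) = (4504916 + 2132*(((3 + 6)/6)*(-10 + 5))) - 1*(-2186905) = (4504916 + 2132*(((⅙)*9)*(-5))) + 2186905 = (4504916 + 2132*((3/2)*(-5))) + 2186905 = (4504916 + 2132*(-15/2)) + 2186905 = (4504916 - 15990) + 2186905 = 4488926 + 2186905 = 6675831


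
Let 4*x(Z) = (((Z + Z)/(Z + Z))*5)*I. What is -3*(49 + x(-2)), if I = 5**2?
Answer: -963/4 ≈ -240.75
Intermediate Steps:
I = 25
x(Z) = 125/4 (x(Z) = ((((Z + Z)/(Z + Z))*5)*25)/4 = ((((2*Z)/((2*Z)))*5)*25)/4 = ((((2*Z)*(1/(2*Z)))*5)*25)/4 = ((1*5)*25)/4 = (5*25)/4 = (1/4)*125 = 125/4)
-3*(49 + x(-2)) = -3*(49 + 125/4) = -3*321/4 = -963/4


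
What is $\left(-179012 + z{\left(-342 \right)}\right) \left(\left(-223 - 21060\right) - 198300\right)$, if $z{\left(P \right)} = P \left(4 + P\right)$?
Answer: $13925075528$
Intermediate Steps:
$\left(-179012 + z{\left(-342 \right)}\right) \left(\left(-223 - 21060\right) - 198300\right) = \left(-179012 - 342 \left(4 - 342\right)\right) \left(\left(-223 - 21060\right) - 198300\right) = \left(-179012 - -115596\right) \left(\left(-223 - 21060\right) - 198300\right) = \left(-179012 + 115596\right) \left(-21283 - 198300\right) = \left(-63416\right) \left(-219583\right) = 13925075528$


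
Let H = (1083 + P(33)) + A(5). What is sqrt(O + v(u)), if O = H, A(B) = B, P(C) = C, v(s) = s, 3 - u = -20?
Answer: 2*sqrt(286) ≈ 33.823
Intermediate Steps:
u = 23 (u = 3 - 1*(-20) = 3 + 20 = 23)
H = 1121 (H = (1083 + 33) + 5 = 1116 + 5 = 1121)
O = 1121
sqrt(O + v(u)) = sqrt(1121 + 23) = sqrt(1144) = 2*sqrt(286)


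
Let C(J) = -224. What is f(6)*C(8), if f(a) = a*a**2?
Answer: -48384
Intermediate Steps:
f(a) = a**3
f(6)*C(8) = 6**3*(-224) = 216*(-224) = -48384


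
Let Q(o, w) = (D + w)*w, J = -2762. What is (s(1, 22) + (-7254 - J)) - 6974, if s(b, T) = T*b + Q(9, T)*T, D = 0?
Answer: -796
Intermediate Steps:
Q(o, w) = w² (Q(o, w) = (0 + w)*w = w*w = w²)
s(b, T) = T³ + T*b (s(b, T) = T*b + T²*T = T*b + T³ = T³ + T*b)
(s(1, 22) + (-7254 - J)) - 6974 = (22*(1 + 22²) + (-7254 - 1*(-2762))) - 6974 = (22*(1 + 484) + (-7254 + 2762)) - 6974 = (22*485 - 4492) - 6974 = (10670 - 4492) - 6974 = 6178 - 6974 = -796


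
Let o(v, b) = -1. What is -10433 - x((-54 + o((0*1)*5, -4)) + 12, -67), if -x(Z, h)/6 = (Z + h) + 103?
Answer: -10475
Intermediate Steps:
x(Z, h) = -618 - 6*Z - 6*h (x(Z, h) = -6*((Z + h) + 103) = -6*(103 + Z + h) = -618 - 6*Z - 6*h)
-10433 - x((-54 + o((0*1)*5, -4)) + 12, -67) = -10433 - (-618 - 6*((-54 - 1) + 12) - 6*(-67)) = -10433 - (-618 - 6*(-55 + 12) + 402) = -10433 - (-618 - 6*(-43) + 402) = -10433 - (-618 + 258 + 402) = -10433 - 1*42 = -10433 - 42 = -10475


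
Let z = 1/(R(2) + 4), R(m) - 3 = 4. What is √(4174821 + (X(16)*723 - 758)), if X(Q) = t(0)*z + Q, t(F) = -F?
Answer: √4185631 ≈ 2045.9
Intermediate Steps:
R(m) = 7 (R(m) = 3 + 4 = 7)
z = 1/11 (z = 1/(7 + 4) = 1/11 ≈ 0.090909)
X(Q) = Q (X(Q) = -1*0*(1/11) + Q = 0*(1/11) + Q = 0 + Q = Q)
√(4174821 + (X(16)*723 - 758)) = √(4174821 + (16*723 - 758)) = √(4174821 + (11568 - 758)) = √(4174821 + 10810) = √4185631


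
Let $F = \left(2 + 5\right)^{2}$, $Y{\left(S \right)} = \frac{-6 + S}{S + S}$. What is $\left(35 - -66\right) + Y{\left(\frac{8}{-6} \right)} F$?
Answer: $\frac{943}{4} \approx 235.75$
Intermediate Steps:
$Y{\left(S \right)} = \frac{-6 + S}{2 S}$
$F = 49$ ($F = 7^{2} = 49$)
$\left(35 - -66\right) + Y{\left(\frac{8}{-6} \right)} F = \left(35 - -66\right) + \frac{-6 + \frac{8}{-6}}{2 \frac{8}{-6}} \cdot 49 = \left(35 + 66\right) + \frac{-6 + 8 \left(- \frac{1}{6}\right)}{2 \cdot 8 \left(- \frac{1}{6}\right)} 49 = 101 + \frac{-6 - \frac{4}{3}}{2 \left(- \frac{4}{3}\right)} 49 = 101 + \frac{1}{2} \left(- \frac{3}{4}\right) \left(- \frac{22}{3}\right) 49 = 101 + \frac{11}{4} \cdot 49 = 101 + \frac{539}{4} = \frac{943}{4}$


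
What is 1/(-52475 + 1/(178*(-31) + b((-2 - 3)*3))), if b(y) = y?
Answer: -5533/290344176 ≈ -1.9057e-5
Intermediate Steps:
1/(-52475 + 1/(178*(-31) + b((-2 - 3)*3))) = 1/(-52475 + 1/(178*(-31) + (-2 - 3)*3)) = 1/(-52475 + 1/(-5518 - 5*3)) = 1/(-52475 + 1/(-5518 - 15)) = 1/(-52475 + 1/(-5533)) = 1/(-52475 - 1/5533) = 1/(-290344176/5533) = -5533/290344176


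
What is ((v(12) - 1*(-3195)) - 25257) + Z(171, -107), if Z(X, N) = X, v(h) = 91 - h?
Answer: -21812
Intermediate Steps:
((v(12) - 1*(-3195)) - 25257) + Z(171, -107) = (((91 - 1*12) - 1*(-3195)) - 25257) + 171 = (((91 - 12) + 3195) - 25257) + 171 = ((79 + 3195) - 25257) + 171 = (3274 - 25257) + 171 = -21983 + 171 = -21812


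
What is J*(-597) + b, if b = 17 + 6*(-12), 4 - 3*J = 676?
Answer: 133673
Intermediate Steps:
J = -224 (J = 4/3 - ⅓*676 = 4/3 - 676/3 = -224)
b = -55 (b = 17 - 72 = -55)
J*(-597) + b = -224*(-597) - 55 = 133728 - 55 = 133673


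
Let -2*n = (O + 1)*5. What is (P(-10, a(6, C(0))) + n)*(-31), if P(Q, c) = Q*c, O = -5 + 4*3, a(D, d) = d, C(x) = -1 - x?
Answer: 310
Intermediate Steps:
O = 7 (O = -5 + 12 = 7)
n = -20 (n = -(7 + 1)*5/2 = -4*5 = -½*40 = -20)
(P(-10, a(6, C(0))) + n)*(-31) = (-10*(-1 - 1*0) - 20)*(-31) = (-10*(-1 + 0) - 20)*(-31) = (-10*(-1) - 20)*(-31) = (10 - 20)*(-31) = -10*(-31) = 310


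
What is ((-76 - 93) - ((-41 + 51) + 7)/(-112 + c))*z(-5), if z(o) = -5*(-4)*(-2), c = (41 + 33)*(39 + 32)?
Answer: 17380300/2571 ≈ 6760.1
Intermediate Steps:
c = 5254 (c = 74*71 = 5254)
z(o) = -40 (z(o) = 20*(-2) = -40)
((-76 - 93) - ((-41 + 51) + 7)/(-112 + c))*z(-5) = ((-76 - 93) - ((-41 + 51) + 7)/(-112 + 5254))*(-40) = (-169 - (10 + 7)/5142)*(-40) = (-169 - 17/5142)*(-40) = -869015/5142*(-40) = 17380300/2571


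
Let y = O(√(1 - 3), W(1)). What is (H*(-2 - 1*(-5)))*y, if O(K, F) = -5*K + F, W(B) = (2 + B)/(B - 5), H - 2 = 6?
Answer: -18 - 120*I*√2 ≈ -18.0 - 169.71*I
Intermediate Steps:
H = 8 (H = 2 + 6 = 8)
W(B) = (2 + B)/(-5 + B)
O(K, F) = F - 5*K
y = -¾ - 5*I*√2 (y = (2 + 1)/(-5 + 1) - 5*√(1 - 3) = 3/(-4) - 5*I*√2 = -¼*3 - 5*I*√2 = -¾ - 5*I*√2 ≈ -0.75 - 7.0711*I)
(H*(-2 - 1*(-5)))*y = (8*(-2 - 1*(-5)))*(-¾ - 5*I*√2) = (8*(-2 + 5))*(-¾ - 5*I*√2) = (8*3)*(-¾ - 5*I*√2) = 24*(-¾ - 5*I*√2) = -18 - 120*I*√2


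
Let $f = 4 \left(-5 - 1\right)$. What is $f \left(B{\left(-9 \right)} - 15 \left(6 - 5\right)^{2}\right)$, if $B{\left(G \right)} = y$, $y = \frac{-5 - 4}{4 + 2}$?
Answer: $396$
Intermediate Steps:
$y = - \frac{3}{2}$ ($y = - \frac{9}{6} = \left(-9\right) \frac{1}{6} = - \frac{3}{2} \approx -1.5$)
$B{\left(G \right)} = - \frac{3}{2}$
$f = -24$ ($f = 4 \left(-6\right) = -24$)
$f \left(B{\left(-9 \right)} - 15 \left(6 - 5\right)^{2}\right) = - 24 \left(- \frac{3}{2} - 15 \left(6 - 5\right)^{2}\right) = - 24 \left(- \frac{3}{2} - 15 \cdot 1^{2}\right) = - 24 \left(- \frac{3}{2} - 15\right) = \left(-24\right) \left(- \frac{33}{2}\right) = 396$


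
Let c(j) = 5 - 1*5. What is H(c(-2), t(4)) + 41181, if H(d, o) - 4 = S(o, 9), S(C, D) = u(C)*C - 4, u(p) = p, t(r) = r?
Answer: 41197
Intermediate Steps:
c(j) = 0 (c(j) = 5 - 5 = 0)
S(C, D) = -4 + C**2 (S(C, D) = C*C - 4 = C**2 - 4 = -4 + C**2)
H(d, o) = o**2 (H(d, o) = 4 + (-4 + o**2) = o**2)
H(c(-2), t(4)) + 41181 = 4**2 + 41181 = 16 + 41181 = 41197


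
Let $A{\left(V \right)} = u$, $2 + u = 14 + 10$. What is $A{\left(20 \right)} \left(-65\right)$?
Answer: $-1430$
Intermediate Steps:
$u = 22$ ($u = -2 + \left(14 + 10\right) = -2 + 24 = 22$)
$A{\left(V \right)} = 22$
$A{\left(20 \right)} \left(-65\right) = 22 \left(-65\right) = -1430$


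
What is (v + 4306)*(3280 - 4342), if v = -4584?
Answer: 295236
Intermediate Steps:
(v + 4306)*(3280 - 4342) = (-4584 + 4306)*(3280 - 4342) = -278*(-1062) = 295236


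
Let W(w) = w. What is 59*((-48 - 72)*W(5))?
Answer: -35400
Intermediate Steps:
59*((-48 - 72)*W(5)) = 59*((-48 - 72)*5) = 59*(-120*5) = 59*(-600) = -35400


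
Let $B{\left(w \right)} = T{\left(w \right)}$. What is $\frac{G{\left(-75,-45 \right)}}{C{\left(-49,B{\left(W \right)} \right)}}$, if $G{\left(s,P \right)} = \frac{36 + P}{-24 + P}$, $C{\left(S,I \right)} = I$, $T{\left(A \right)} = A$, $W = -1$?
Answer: $- \frac{3}{23} \approx -0.13043$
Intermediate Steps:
$B{\left(w \right)} = w$
$G{\left(s,P \right)} = \frac{36 + P}{-24 + P}$
$\frac{G{\left(-75,-45 \right)}}{C{\left(-49,B{\left(W \right)} \right)}} = \frac{\frac{1}{-24 - 45} \left(36 - 45\right)}{-1} = \frac{1}{-69} \left(-9\right) \left(-1\right) = \left(- \frac{1}{69}\right) \left(-9\right) \left(-1\right) = \frac{3}{23} \left(-1\right) = - \frac{3}{23}$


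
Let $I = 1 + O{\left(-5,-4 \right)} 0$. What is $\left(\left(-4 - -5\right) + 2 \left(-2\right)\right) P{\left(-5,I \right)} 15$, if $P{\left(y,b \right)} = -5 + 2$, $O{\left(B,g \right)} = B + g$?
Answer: $135$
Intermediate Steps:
$I = 1$ ($I = 1 + \left(-5 - 4\right) 0 = 1 - 0 = 1 + 0 = 1$)
$P{\left(y,b \right)} = -3$
$\left(\left(-4 - -5\right) + 2 \left(-2\right)\right) P{\left(-5,I \right)} 15 = \left(\left(-4 - -5\right) + 2 \left(-2\right)\right) \left(-3\right) 15 = \left(\left(-4 + 5\right) - 4\right) \left(-3\right) 15 = \left(1 - 4\right) \left(-3\right) 15 = \left(-3\right) \left(-3\right) 15 = 9 \cdot 15 = 135$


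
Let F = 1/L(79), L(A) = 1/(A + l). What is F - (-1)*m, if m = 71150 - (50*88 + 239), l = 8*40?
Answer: 66910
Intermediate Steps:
l = 320
L(A) = 1/(320 + A) (L(A) = 1/(A + 320) = 1/(320 + A))
F = 399 (F = 1/(1/(320 + 79)) = 1/(1/399) = 399)
m = 66511 (m = 71150 - (4400 + 239) = 71150 - 1*4639 = 71150 - 4639 = 66511)
F - (-1)*m = 399 - (-1)*66511 = 399 - 1*(-66511) = 399 + 66511 = 66910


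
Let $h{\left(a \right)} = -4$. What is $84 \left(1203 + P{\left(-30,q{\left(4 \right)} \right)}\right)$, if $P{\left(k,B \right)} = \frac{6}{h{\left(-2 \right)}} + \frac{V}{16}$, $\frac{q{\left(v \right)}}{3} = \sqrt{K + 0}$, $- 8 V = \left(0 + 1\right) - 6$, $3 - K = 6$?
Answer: $\frac{3229737}{32} \approx 1.0093 \cdot 10^{5}$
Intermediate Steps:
$K = -3$ ($K = 3 - 6 = -3$)
$V = \frac{5}{8}$ ($V = - \frac{\left(0 + 1\right) - 6}{8} = - \frac{1 - 6}{8} = \left(- \frac{1}{8}\right) \left(-5\right) = \frac{5}{8} \approx 0.625$)
$q{\left(v \right)} = 3 i \sqrt{3}$ ($q{\left(v \right)} = 3 \sqrt{-3 + 0} = 3 \sqrt{-3} = 3 i \sqrt{3}$)
$P{\left(k,B \right)} = - \frac{187}{128}$ ($P{\left(k,B \right)} = \frac{6}{-4} + \frac{5}{8 \cdot 16} = 6 \left(- \frac{1}{4}\right) + \frac{5}{8} \cdot \frac{1}{16} = - \frac{3}{2} + \frac{5}{128} = - \frac{187}{128}$)
$84 \left(1203 + P{\left(-30,q{\left(4 \right)} \right)}\right) = 84 \left(1203 - \frac{187}{128}\right) = 84 \cdot \frac{153797}{128} = \frac{3229737}{32}$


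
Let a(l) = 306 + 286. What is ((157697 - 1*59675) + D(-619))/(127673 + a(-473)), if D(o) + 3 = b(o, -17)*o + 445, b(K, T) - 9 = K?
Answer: 476054/128265 ≈ 3.7115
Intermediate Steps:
b(K, T) = 9 + K
D(o) = 442 + o*(9 + o) (D(o) = -3 + ((9 + o)*o + 445) = -3 + (o*(9 + o) + 445) = -3 + (445 + o*(9 + o)) = 442 + o*(9 + o))
a(l) = 592
((157697 - 1*59675) + D(-619))/(127673 + a(-473)) = ((157697 - 1*59675) + (442 - 619*(9 - 619)))/(127673 + 592) = ((157697 - 59675) + (442 - 619*(-610)))/128265 = (98022 + (442 + 377590))*(1/128265) = (98022 + 378032)*(1/128265) = 476054*(1/128265) = 476054/128265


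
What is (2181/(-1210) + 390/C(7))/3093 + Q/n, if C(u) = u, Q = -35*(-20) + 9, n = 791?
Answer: 901684433/986780410 ≈ 0.91376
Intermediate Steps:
Q = 709 (Q = 700 + 9 = 709)
(2181/(-1210) + 390/C(7))/3093 + Q/n = (2181/(-1210) + 390/7)/3093 + 709/791 = (2181*(-1/1210) + 390*(1/7))*(1/3093) + 709*(1/791) = (-2181/1210 + 390/7)*(1/3093) + 709/791 = (456633/8470)*(1/3093) + 709/791 = 152211/8732570 + 709/791 = 901684433/986780410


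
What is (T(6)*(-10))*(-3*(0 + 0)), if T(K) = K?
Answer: 0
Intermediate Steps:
(T(6)*(-10))*(-3*(0 + 0)) = (6*(-10))*(-3*(0 + 0)) = -(-180)*0 = -60*0 = 0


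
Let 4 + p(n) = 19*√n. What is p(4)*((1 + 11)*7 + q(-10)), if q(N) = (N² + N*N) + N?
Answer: 9316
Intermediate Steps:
q(N) = N + 2*N² (q(N) = (N² + N²) + N = 2*N² + N = N + 2*N²)
p(n) = -4 + 19*√n
p(4)*((1 + 11)*7 + q(-10)) = (-4 + 19*√4)*((1 + 11)*7 - 10*(1 + 2*(-10))) = (-4 + 19*2)*(12*7 - 10*(1 - 20)) = (-4 + 38)*(84 - 10*(-19)) = 34*(84 + 190) = 34*274 = 9316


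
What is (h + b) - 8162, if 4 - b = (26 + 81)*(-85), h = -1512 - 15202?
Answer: -15777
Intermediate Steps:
h = -16714
b = 9099 (b = 4 - (26 + 81)*(-85) = 4 - 107*(-85) = 4 - 1*(-9095) = 4 + 9095 = 9099)
(h + b) - 8162 = (-16714 + 9099) - 8162 = -7615 - 8162 = -15777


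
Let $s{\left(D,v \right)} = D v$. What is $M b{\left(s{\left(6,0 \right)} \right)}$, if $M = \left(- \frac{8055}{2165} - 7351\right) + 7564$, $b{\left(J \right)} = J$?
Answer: $0$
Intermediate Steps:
$M = \frac{90618}{433}$ ($M = \left(\left(-8055\right) \frac{1}{2165} - 7351\right) + 7564 = \left(- \frac{1611}{433} - 7351\right) + 7564 = - \frac{3184594}{433} + 7564 = \frac{90618}{433} \approx 209.28$)
$M b{\left(s{\left(6,0 \right)} \right)} = \frac{90618 \cdot 6 \cdot 0}{433} = \frac{90618}{433} \cdot 0 = 0$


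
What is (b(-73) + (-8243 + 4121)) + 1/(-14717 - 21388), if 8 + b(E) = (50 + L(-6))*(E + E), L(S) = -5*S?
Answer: -570820051/36105 ≈ -15810.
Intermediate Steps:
b(E) = -8 + 160*E (b(E) = -8 + (50 - 5*(-6))*(E + E) = -8 + (50 + 30)*(2*E) = -8 + 80*(2*E) = -8 + 160*E)
(b(-73) + (-8243 + 4121)) + 1/(-14717 - 21388) = ((-8 + 160*(-73)) + (-8243 + 4121)) + 1/(-14717 - 21388) = ((-8 - 11680) - 4122) + 1/(-36105) = (-11688 - 4122) - 1/36105 = -15810 - 1/36105 = -570820051/36105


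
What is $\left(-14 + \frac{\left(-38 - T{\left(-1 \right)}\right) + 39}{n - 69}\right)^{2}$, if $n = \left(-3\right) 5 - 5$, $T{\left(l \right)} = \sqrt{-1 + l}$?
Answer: $\frac{\left(1247 - i \sqrt{2}\right)^{2}}{7921} \approx 196.31 - 0.44528 i$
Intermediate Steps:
$n = -20$ ($n = -15 - 5 = -20$)
$\left(-14 + \frac{\left(-38 - T{\left(-1 \right)}\right) + 39}{n - 69}\right)^{2} = \left(-14 + \frac{\left(-38 - \sqrt{-1 - 1}\right) + 39}{-20 - 69}\right)^{2} = \left(-14 + \frac{\left(-38 - \sqrt{-2}\right) + 39}{-89}\right)^{2} = \left(-14 + \left(\left(-38 - i \sqrt{2}\right) + 39\right) \left(- \frac{1}{89}\right)\right)^{2} = \left(-14 + \left(1 - i \sqrt{2}\right) \left(- \frac{1}{89}\right)\right)^{2} = \left(-14 - \left(\frac{1}{89} - \frac{i \sqrt{2}}{89}\right)\right)^{2} = \left(- \frac{1247}{89} + \frac{i \sqrt{2}}{89}\right)^{2}$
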